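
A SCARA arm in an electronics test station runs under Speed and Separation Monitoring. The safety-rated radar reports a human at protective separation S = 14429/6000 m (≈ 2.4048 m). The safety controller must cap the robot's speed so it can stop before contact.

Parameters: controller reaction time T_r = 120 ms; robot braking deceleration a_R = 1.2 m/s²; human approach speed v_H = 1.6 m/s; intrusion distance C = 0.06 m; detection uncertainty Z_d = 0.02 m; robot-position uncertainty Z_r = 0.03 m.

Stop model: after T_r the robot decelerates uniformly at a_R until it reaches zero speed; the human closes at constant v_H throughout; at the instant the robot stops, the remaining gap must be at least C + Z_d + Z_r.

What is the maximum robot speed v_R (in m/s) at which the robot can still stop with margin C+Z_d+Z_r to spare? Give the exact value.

v_R_max = 11/10 m/s = 1.1000 m/s

quadratic (5/12)·v² + (109/75)·v + (-12617/6000) = 0
  disc = (109/75)² − 4·(5/12)·(-12617/6000) = 56169/10000 ; √disc = 237/100
  v_R = (−(109/75) + 237/100) / (2·(5/12)) = 11/10 m/s
check:
braking lasts T_s = (11/10)/(6/5) = 0.9167 s
robot covers v_R·T_r = 1.1000·0.1200 = 0.1320 m before braking
robot under decel: 1.1000²/(2·1.2000) = 0.5042 m
person approaches 1.6000·(0.1200+0.9167) = 1.6587 m
residual clearance needed = 0.0600+0.0200+0.0300 = 0.1100 m
sum ≈ 0.1320+0.5042+1.6587+0.1100 ≈ 2.4048 m = S ✓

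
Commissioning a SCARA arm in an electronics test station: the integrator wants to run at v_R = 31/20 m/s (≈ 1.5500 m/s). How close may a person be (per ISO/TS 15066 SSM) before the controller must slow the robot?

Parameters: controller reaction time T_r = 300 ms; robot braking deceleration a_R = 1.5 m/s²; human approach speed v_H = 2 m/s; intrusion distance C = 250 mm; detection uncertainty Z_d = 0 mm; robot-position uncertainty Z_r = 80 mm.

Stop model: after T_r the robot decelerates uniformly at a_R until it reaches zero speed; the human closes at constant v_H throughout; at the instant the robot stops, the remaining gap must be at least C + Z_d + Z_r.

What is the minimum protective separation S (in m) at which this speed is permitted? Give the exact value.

S_min = 341/80 m = 4.2625 m

braking lasts T_s = (31/20)/(3/2) = 1.0333 s
robot in T_r: 1.5500·0.3000 = 0.4650 m
robot covers 1.5500·1.0333 − ½·1.5000·1.0333² = 0.8008 m while stopping
person approaches 2.0000·(0.3000+1.0333) = 2.6667 m
residual clearance needed = 0.2500+0.0000+0.0800 = 0.3300 m
S_min ≈ 0.4650+0.8008+2.6667+0.3300  ⇒  S_min = 341/80 m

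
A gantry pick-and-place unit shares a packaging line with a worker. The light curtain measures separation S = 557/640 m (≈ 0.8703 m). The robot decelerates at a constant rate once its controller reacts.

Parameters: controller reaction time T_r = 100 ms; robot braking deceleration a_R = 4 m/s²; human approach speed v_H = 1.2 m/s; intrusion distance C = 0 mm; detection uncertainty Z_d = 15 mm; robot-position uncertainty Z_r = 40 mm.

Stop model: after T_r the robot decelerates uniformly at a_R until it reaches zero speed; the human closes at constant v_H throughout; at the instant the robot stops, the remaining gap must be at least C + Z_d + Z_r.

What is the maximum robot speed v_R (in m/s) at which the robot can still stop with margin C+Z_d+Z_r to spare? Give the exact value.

v_R_max = 5/4 m/s = 1.2500 m/s

collect terms ⇒ (1/8)·v_R² + (2/5)·v_R + (-89/128) = 0
  disc = (2/5)² − 4·(1/8)·(-89/128) = 3249/6400 ; √disc = 57/80
  v_R = (−(2/5) + 57/80) / (2·(1/8)) = 5/4 m/s
check:
stop time T_s = (5/4)/4 = 0.3125 s
robot covers v_R·T_r = 1.2500·0.1000 = 0.1250 m before braking
robot under decel: 1.2500²/(2·4.0000) = 0.1953 m
human closes 1.2000·0.4125 = 0.4950 m
margins: 0.0000+0.0150+0.0400 = 0.0550 m
sum ≈ 0.1250+0.1953+0.4950+0.0550 ≈ 0.8703 m = S ✓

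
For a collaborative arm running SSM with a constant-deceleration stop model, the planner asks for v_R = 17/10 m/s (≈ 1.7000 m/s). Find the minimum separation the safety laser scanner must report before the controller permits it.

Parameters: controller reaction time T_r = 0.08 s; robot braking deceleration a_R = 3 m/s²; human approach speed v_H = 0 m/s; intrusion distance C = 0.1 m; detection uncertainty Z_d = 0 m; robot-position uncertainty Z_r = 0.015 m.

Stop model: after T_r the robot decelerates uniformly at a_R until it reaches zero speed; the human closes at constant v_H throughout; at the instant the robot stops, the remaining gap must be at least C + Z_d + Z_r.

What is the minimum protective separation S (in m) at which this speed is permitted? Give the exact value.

braking lasts T_s = (17/10)/3 = 0.5667 s
reaction-phase robot travel = 1.7000·0.0800 = 0.1360 m
robot under decel: 1.7000²/(2·3.0000) = 0.4817 m
person approaches 0.0000·(0.0800+0.5667) = 0.0000 m
residual clearance needed = 0.1000+0.0000+0.0150 = 0.1150 m
S_min ≈ 0.1360+0.4817+0.0000+0.1150  ⇒  S_min = 1099/1500 m

S_min = 1099/1500 m = 0.7327 m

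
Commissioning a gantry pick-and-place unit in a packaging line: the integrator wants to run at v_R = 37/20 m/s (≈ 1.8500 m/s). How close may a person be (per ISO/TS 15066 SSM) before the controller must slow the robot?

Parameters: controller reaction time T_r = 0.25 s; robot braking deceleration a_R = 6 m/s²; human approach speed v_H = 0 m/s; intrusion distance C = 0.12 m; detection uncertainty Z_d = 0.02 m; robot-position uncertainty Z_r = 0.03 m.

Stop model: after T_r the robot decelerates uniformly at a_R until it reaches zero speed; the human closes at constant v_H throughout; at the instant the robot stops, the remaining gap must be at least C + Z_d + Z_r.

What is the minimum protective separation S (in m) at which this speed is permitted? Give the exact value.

stop time T_s = (37/20)/6 = 0.3083 s
reaction-phase robot travel = 1.8500·0.2500 = 0.4625 m
braking distance = 1.8500²/(2·6.0000) = 0.2852 m
person approaches 0.0000·(0.2500+0.3083) = 0.0000 m
C+Z_d+Z_r = 0.1200+0.0200+0.0300 = 0.1700 m
S_min ≈ 0.4625+0.2852+0.0000+0.1700  ⇒  S_min = 881/960 m

S_min = 881/960 m = 0.9177 m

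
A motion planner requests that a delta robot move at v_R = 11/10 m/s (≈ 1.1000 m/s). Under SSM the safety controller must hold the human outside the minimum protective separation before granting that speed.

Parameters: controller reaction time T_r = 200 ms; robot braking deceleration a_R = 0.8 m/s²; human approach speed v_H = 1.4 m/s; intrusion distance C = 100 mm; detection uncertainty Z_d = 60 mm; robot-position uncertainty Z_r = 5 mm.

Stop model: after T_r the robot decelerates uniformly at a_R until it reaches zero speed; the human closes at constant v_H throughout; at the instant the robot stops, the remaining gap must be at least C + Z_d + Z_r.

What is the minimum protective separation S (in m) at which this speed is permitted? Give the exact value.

stop time T_s = (11/10)/(4/5) = 1.3750 s
robot covers v_R·T_r = 1.1000·0.2000 = 0.2200 m before braking
robot under decel: 1.1000²/(2·0.8000) = 0.7562 m
person approaches 1.4000·(0.2000+1.3750) = 2.2050 m
C+Z_d+Z_r = 0.1000+0.0600+0.0050 = 0.1650 m
S_min ≈ 0.2200+0.7562+2.2050+0.1650  ⇒  S_min = 2677/800 m

S_min = 2677/800 m = 3.3462 m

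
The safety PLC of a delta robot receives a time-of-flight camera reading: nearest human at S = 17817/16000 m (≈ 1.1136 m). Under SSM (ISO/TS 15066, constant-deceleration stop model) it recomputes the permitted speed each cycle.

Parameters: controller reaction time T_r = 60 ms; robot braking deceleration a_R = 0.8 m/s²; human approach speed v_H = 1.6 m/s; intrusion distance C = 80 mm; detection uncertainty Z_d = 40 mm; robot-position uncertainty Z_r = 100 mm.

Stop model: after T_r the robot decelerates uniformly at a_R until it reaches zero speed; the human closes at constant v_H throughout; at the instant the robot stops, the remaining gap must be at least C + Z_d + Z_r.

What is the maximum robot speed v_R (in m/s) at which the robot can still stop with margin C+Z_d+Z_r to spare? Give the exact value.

v_R_max = 7/20 m/s = 0.3500 m/s

at the boundary: (5/8)·v² + (103/50)·v + (-12761/16000) = 0
  disc = (103/50)² − 4·(5/8)·(-12761/16000) = 998001/160000 ; √disc = 999/400
  v_R = (−(103/50) + 999/400) / (2·(5/8)) = 7/20 m/s
check:
braking lasts T_s = (7/20)/(4/5) = 0.4375 s
robot in T_r: 0.3500·0.0600 = 0.0210 m
robot covers 0.3500·0.4375 − ½·0.8000·0.4375² = 0.0766 m while stopping
human closes 1.6000·0.4975 = 0.7960 m
margins: 0.0800+0.0400+0.1000 = 0.2200 m
sum ≈ 0.0210+0.0766+0.7960+0.2200 ≈ 1.1136 m = S ✓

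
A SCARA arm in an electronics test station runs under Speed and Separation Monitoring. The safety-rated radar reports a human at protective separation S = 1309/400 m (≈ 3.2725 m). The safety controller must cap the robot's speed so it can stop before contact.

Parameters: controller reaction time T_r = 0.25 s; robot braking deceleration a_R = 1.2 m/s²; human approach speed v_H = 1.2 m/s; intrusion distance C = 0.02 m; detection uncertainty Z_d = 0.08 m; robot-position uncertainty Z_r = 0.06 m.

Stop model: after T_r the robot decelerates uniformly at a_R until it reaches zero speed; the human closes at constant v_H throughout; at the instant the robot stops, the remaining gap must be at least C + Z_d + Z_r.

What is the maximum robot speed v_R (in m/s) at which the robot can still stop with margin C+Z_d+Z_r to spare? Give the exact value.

collect terms ⇒ (5/12)·v_R² + (5/4)·v_R + (-45/16) = 0
  disc = (5/4)² − 4·(5/12)·(-45/16) = 25/4 ; √disc = 5/2
  v_R = (−(5/4) + 5/2) / (2·(5/12)) = 3/2 m/s
check:
braking lasts T_s = (3/2)/(6/5) = 1.2500 s
robot in T_r: 1.5000·0.2500 = 0.3750 m
braking distance = 1.5000²/(2·1.2000) = 0.9375 m
human closes 1.2000·1.5000 = 1.8000 m
margins: 0.0200+0.0800+0.0600 = 0.1600 m
sum ≈ 0.3750+0.9375+1.8000+0.1600 ≈ 3.2725 m = S ✓

v_R_max = 3/2 m/s = 1.5000 m/s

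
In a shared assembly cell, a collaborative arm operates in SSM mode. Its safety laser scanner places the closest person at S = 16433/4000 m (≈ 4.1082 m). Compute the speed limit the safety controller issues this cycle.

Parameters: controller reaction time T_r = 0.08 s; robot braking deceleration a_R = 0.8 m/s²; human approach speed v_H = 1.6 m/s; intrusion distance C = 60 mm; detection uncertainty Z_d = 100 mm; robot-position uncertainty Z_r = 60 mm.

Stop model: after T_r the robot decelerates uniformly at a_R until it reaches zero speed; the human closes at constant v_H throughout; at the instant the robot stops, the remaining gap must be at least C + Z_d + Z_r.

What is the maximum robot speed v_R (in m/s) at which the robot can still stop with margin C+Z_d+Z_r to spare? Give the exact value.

quadratic (5/8)·v² + (52/25)·v + (-15041/4000) = 0
  disc = (52/25)² − 4·(5/8)·(-15041/4000) = 549081/40000 ; √disc = 741/200
  v_R = (−(52/25) + 741/200) / (2·(5/8)) = 13/10 m/s
check:
stop time T_s = (13/10)/(4/5) = 1.6250 s
robot covers v_R·T_r = 1.3000·0.0800 = 0.1040 m before braking
robot covers 1.3000·1.6250 − ½·0.8000·1.6250² = 1.0562 m while stopping
human over T_r+T_s: 1.6000·(0.0800+1.6250) = 2.7280 m
margins: 0.0600+0.1000+0.0600 = 0.2200 m
sum ≈ 0.1040+1.0562+2.7280+0.2200 ≈ 4.1082 m = S ✓

v_R_max = 13/10 m/s = 1.3000 m/s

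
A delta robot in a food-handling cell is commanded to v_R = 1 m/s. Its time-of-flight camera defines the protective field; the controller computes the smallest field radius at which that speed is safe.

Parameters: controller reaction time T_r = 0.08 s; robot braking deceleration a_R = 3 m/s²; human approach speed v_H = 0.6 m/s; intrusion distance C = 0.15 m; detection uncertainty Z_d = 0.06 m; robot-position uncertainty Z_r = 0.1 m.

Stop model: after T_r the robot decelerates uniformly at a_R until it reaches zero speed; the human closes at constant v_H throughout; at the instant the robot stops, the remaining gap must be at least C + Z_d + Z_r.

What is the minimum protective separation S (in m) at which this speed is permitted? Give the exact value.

stop time T_s = 1/3 = 0.3333 s
robot covers v_R·T_r = 1.0000·0.0800 = 0.0800 m before braking
braking distance = 1.0000²/(2·3.0000) = 0.1667 m
person approaches 0.6000·(0.0800+0.3333) = 0.2480 m
C+Z_d+Z_r = 0.1500+0.0600+0.1000 = 0.3100 m
S_min ≈ 0.0800+0.1667+0.2480+0.3100  ⇒  S_min = 1207/1500 m

S_min = 1207/1500 m = 0.8047 m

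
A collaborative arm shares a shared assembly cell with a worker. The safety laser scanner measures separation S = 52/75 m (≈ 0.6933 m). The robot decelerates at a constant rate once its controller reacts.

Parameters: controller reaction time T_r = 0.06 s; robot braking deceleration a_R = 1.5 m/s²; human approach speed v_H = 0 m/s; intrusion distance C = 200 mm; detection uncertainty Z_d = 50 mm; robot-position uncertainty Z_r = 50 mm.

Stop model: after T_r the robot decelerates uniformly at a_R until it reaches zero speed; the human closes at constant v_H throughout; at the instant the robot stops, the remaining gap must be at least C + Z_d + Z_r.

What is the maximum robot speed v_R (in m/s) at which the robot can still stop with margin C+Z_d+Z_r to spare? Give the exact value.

quadratic (1/3)·v² + (3/50)·v + (-59/150) = 0
  disc = (3/50)² − 4·(1/3)·(-59/150) = 11881/22500 ; √disc = 109/150
  v_R = (−(3/50) + 109/150) / (2·(1/3)) = 1 m/s
check:
T_s = v_R/a_R = 1/(3/2) = 0.6667 s
reaction-phase robot travel = 1.0000·0.0600 = 0.0600 m
robot under decel: 1.0000²/(2·1.5000) = 0.3333 m
human over T_r+T_s: 0.0000·(0.0600+0.6667) = 0.0000 m
C+Z_d+Z_r = 0.2000+0.0500+0.0500 = 0.3000 m
sum ≈ 0.0600+0.3333+0.0000+0.3000 ≈ 0.6933 m = S ✓

v_R_max = 1 m/s = 1.0000 m/s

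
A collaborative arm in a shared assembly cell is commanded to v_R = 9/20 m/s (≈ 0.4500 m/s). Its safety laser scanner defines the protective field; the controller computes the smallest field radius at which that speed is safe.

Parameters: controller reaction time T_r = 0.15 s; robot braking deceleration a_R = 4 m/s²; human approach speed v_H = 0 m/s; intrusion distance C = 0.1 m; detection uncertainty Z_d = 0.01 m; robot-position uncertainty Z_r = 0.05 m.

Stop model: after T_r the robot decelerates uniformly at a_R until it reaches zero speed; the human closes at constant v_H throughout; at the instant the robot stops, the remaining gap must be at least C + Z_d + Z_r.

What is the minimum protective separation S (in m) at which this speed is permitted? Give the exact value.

S_min = 809/3200 m = 0.2528 m

T_s = v_R/a_R = (9/20)/4 = 0.1125 s
robot covers v_R·T_r = 0.4500·0.1500 = 0.0675 m before braking
braking distance = 0.4500²/(2·4.0000) = 0.0253 m
human closes 0.0000·0.2625 = 0.0000 m
residual clearance needed = 0.1000+0.0100+0.0500 = 0.1600 m
S_min ≈ 0.0675+0.0253+0.0000+0.1600  ⇒  S_min = 809/3200 m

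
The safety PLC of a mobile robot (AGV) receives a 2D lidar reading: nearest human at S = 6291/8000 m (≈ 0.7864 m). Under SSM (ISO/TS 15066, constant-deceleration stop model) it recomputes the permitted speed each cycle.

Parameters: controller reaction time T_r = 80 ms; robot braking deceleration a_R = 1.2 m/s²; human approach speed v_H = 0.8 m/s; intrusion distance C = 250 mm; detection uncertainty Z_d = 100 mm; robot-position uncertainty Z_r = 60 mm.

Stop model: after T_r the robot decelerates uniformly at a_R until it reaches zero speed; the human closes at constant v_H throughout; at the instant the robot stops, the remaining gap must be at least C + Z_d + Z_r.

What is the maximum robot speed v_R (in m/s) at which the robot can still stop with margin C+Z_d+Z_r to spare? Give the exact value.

v_R_max = 7/20 m/s = 0.3500 m/s

quadratic (5/12)·v² + (56/75)·v + (-2499/8000) = 0
  disc = (56/75)² − 4·(5/12)·(-2499/8000) = 388129/360000 ; √disc = 623/600
  v_R = (−(56/75) + 623/600) / (2·(5/12)) = 7/20 m/s
check:
T_s = v_R/a_R = (7/20)/(6/5) = 0.2917 s
robot in T_r: 0.3500·0.0800 = 0.0280 m
robot under decel: 0.3500²/(2·1.2000) = 0.0510 m
human over T_r+T_s: 0.8000·(0.0800+0.2917) = 0.2973 m
margins: 0.2500+0.1000+0.0600 = 0.4100 m
sum ≈ 0.0280+0.0510+0.2973+0.4100 ≈ 0.7864 m = S ✓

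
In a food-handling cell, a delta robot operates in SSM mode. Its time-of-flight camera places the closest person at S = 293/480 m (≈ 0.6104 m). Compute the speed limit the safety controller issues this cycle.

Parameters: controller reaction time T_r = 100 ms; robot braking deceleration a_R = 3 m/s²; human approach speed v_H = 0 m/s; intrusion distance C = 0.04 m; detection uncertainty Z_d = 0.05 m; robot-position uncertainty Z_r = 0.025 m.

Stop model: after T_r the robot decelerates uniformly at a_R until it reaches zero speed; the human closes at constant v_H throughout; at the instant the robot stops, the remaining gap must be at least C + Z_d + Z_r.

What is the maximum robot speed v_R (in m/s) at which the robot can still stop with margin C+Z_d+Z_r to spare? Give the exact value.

quadratic (1/6)·v² + (1/10)·v + (-1189/2400) = 0
  disc = (1/10)² − 4·(1/6)·(-1189/2400) = 49/144 ; √disc = 7/12
  v_R = (−(1/10) + 7/12) / (2·(1/6)) = 29/20 m/s
check:
T_s = v_R/a_R = (29/20)/3 = 0.4833 s
reaction-phase robot travel = 1.4500·0.1000 = 0.1450 m
braking distance = 1.4500²/(2·3.0000) = 0.3504 m
human closes 0.0000·0.5833 = 0.0000 m
margins: 0.0400+0.0500+0.0250 = 0.1150 m
sum ≈ 0.1450+0.3504+0.0000+0.1150 ≈ 0.6104 m = S ✓

v_R_max = 29/20 m/s = 1.4500 m/s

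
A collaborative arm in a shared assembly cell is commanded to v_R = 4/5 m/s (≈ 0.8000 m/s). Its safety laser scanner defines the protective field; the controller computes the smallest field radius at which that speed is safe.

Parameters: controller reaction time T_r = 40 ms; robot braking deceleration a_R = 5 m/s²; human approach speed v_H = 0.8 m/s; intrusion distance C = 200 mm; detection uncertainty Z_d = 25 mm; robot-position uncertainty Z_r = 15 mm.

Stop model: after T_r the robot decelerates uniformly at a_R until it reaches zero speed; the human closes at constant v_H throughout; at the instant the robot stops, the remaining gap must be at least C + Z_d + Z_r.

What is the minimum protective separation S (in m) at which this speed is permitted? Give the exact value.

S_min = 62/125 m = 0.4960 m

stop time T_s = (4/5)/5 = 0.1600 s
robot covers v_R·T_r = 0.8000·0.0400 = 0.0320 m before braking
braking distance = 0.8000²/(2·5.0000) = 0.0640 m
human closes 0.8000·0.2000 = 0.1600 m
C+Z_d+Z_r = 0.2000+0.0250+0.0150 = 0.2400 m
S_min ≈ 0.0320+0.0640+0.1600+0.2400  ⇒  S_min = 62/125 m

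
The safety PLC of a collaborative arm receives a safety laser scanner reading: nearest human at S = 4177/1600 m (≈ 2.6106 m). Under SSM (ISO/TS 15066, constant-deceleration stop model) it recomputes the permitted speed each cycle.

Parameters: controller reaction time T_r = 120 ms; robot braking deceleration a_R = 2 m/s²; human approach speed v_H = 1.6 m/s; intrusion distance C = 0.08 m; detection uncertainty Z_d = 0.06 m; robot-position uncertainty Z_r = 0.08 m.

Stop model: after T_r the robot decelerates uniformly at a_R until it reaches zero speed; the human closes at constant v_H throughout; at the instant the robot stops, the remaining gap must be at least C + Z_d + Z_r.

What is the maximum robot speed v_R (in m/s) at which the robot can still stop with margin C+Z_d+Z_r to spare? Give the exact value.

collect terms ⇒ (1/4)·v_R² + (23/25)·v_R + (-17589/8000) = 0
  disc = (23/25)² − 4·(1/4)·(-17589/8000) = 121801/40000 ; √disc = 349/200
  v_R = (−(23/25) + 349/200) / (2·(1/4)) = 33/20 m/s
check:
braking lasts T_s = (33/20)/2 = 0.8250 s
reaction-phase robot travel = 1.6500·0.1200 = 0.1980 m
robot covers 1.6500·0.8250 − ½·2.0000·0.8250² = 0.6806 m while stopping
person approaches 1.6000·(0.1200+0.8250) = 1.5120 m
margins: 0.0800+0.0600+0.0800 = 0.2200 m
sum ≈ 0.1980+0.6806+1.5120+0.2200 ≈ 2.6106 m = S ✓

v_R_max = 33/20 m/s = 1.6500 m/s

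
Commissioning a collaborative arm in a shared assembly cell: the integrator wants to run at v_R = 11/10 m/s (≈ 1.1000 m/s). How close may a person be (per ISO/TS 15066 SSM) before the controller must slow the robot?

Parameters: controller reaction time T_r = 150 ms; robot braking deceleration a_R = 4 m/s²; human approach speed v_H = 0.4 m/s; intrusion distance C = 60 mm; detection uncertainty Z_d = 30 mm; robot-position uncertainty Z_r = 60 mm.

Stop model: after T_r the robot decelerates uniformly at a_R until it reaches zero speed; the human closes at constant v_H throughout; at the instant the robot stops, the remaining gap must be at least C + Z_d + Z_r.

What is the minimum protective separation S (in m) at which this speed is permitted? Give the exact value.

braking lasts T_s = (11/10)/4 = 0.2750 s
robot in T_r: 1.1000·0.1500 = 0.1650 m
robot under decel: 1.1000²/(2·4.0000) = 0.1512 m
human over T_r+T_s: 0.4000·(0.1500+0.2750) = 0.1700 m
C+Z_d+Z_r = 0.0600+0.0300+0.0600 = 0.1500 m
S_min ≈ 0.1650+0.1512+0.1700+0.1500  ⇒  S_min = 509/800 m

S_min = 509/800 m = 0.6362 m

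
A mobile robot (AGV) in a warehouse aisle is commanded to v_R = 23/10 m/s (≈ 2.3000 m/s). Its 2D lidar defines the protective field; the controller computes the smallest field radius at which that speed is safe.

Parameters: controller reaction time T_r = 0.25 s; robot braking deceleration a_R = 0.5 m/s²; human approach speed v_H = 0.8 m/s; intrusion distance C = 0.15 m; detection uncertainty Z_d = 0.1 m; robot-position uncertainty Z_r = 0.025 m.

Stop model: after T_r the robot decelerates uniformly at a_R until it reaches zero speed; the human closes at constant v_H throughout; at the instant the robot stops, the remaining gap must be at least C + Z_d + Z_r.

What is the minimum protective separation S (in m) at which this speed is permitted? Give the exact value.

braking lasts T_s = (23/10)/(1/2) = 4.6000 s
robot covers v_R·T_r = 2.3000·0.2500 = 0.5750 m before braking
robot under decel: 2.3000²/(2·0.5000) = 5.2900 m
person approaches 0.8000·(0.2500+4.6000) = 3.8800 m
residual clearance needed = 0.1500+0.1000+0.0250 = 0.2750 m
S_min ≈ 0.5750+5.2900+3.8800+0.2750  ⇒  S_min = 501/50 m

S_min = 501/50 m = 10.0200 m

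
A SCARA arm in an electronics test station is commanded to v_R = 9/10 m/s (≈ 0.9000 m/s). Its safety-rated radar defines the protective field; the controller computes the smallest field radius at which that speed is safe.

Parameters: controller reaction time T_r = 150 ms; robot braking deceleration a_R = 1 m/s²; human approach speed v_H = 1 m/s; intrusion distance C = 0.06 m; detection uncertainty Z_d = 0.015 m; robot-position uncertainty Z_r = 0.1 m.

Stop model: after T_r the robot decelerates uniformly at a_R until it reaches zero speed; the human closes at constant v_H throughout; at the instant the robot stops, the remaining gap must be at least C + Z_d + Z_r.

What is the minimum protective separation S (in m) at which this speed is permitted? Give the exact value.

S_min = 353/200 m = 1.7650 m

braking lasts T_s = (9/10)/1 = 0.9000 s
robot in T_r: 0.9000·0.1500 = 0.1350 m
robot under decel: 0.9000²/(2·1.0000) = 0.4050 m
person approaches 1.0000·(0.1500+0.9000) = 1.0500 m
C+Z_d+Z_r = 0.0600+0.0150+0.1000 = 0.1750 m
S_min ≈ 0.1350+0.4050+1.0500+0.1750  ⇒  S_min = 353/200 m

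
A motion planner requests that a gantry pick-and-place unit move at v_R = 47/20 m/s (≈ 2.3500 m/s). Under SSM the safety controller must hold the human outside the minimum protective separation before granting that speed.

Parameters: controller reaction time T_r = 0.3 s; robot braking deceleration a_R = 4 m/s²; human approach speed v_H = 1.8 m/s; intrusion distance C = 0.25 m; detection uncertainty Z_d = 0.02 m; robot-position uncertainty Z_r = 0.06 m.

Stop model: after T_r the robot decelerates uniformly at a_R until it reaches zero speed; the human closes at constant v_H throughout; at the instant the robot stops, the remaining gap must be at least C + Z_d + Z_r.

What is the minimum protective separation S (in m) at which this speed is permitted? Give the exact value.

S_min = 10633/3200 m = 3.3228 m

braking lasts T_s = (47/20)/4 = 0.5875 s
robot in T_r: 2.3500·0.3000 = 0.7050 m
braking distance = 2.3500²/(2·4.0000) = 0.6903 m
human over T_r+T_s: 1.8000·(0.3000+0.5875) = 1.5975 m
C+Z_d+Z_r = 0.2500+0.0200+0.0600 = 0.3300 m
S_min ≈ 0.7050+0.6903+1.5975+0.3300  ⇒  S_min = 10633/3200 m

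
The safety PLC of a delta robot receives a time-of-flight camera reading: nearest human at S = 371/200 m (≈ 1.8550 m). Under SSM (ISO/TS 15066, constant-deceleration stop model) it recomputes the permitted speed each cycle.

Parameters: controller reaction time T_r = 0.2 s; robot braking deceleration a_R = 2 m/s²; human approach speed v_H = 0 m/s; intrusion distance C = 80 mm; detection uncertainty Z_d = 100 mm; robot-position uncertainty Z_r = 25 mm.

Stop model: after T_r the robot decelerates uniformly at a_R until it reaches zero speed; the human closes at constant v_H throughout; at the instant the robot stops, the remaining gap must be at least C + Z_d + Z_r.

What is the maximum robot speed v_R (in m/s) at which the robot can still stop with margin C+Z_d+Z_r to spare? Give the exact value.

collect terms ⇒ (1/4)·v_R² + (1/5)·v_R + (-33/20) = 0
  disc = (1/5)² − 4·(1/4)·(-33/20) = 169/100 ; √disc = 13/10
  v_R = (−(1/5) + 13/10) / (2·(1/4)) = 11/5 m/s
check:
T_s = v_R/a_R = (11/5)/2 = 1.1000 s
reaction-phase robot travel = 2.2000·0.2000 = 0.4400 m
braking distance = 2.2000²/(2·2.0000) = 1.2100 m
person approaches 0.0000·(0.2000+1.1000) = 0.0000 m
residual clearance needed = 0.0800+0.1000+0.0250 = 0.2050 m
sum ≈ 0.4400+1.2100+0.0000+0.2050 ≈ 1.8550 m = S ✓

v_R_max = 11/5 m/s = 2.2000 m/s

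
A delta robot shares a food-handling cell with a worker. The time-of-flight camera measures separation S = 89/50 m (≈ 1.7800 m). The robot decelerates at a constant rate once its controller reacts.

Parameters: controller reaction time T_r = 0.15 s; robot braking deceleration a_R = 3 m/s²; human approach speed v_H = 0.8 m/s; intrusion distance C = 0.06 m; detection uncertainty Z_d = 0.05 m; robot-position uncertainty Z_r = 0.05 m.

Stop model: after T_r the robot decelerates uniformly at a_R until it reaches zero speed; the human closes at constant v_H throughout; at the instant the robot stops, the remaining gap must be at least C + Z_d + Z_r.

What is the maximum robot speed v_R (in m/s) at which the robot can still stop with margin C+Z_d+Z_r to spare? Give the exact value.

collect terms ⇒ (1/6)·v_R² + (5/12)·v_R + (-3/2) = 0
  disc = (5/12)² − 4·(1/6)·(-3/2) = 169/144 ; √disc = 13/12
  v_R = (−(5/12) + 13/12) / (2·(1/6)) = 2 m/s
check:
stop time T_s = 2/3 = 0.6667 s
reaction-phase robot travel = 2.0000·0.1500 = 0.3000 m
robot covers 2.0000·0.6667 − ½·3.0000·0.6667² = 0.6667 m while stopping
human over T_r+T_s: 0.8000·(0.1500+0.6667) = 0.6533 m
margins: 0.0600+0.0500+0.0500 = 0.1600 m
sum ≈ 0.3000+0.6667+0.6533+0.1600 ≈ 1.7800 m = S ✓

v_R_max = 2 m/s = 2.0000 m/s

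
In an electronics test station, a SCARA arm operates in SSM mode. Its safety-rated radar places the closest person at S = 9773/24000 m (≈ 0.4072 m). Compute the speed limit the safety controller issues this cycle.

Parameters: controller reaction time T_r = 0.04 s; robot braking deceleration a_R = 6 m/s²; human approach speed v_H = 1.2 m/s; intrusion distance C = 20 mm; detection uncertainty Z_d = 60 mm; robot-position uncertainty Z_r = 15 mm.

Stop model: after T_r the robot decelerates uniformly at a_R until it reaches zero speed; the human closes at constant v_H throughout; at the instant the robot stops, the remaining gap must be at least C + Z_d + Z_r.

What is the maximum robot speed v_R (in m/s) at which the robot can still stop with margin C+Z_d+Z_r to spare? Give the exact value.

v_R_max = 17/20 m/s = 0.8500 m/s

at the boundary: (1/12)·v² + (6/25)·v + (-6341/24000) = 0
  disc = (6/25)² − 4·(1/12)·(-6341/24000) = 52441/360000 ; √disc = 229/600
  v_R = (−(6/25) + 229/600) / (2·(1/12)) = 17/20 m/s
check:
braking lasts T_s = (17/20)/6 = 0.1417 s
reaction-phase robot travel = 0.8500·0.0400 = 0.0340 m
braking distance = 0.8500²/(2·6.0000) = 0.0602 m
human closes 1.2000·0.1817 = 0.2180 m
margins: 0.0200+0.0600+0.0150 = 0.0950 m
sum ≈ 0.0340+0.0602+0.2180+0.0950 ≈ 0.4072 m = S ✓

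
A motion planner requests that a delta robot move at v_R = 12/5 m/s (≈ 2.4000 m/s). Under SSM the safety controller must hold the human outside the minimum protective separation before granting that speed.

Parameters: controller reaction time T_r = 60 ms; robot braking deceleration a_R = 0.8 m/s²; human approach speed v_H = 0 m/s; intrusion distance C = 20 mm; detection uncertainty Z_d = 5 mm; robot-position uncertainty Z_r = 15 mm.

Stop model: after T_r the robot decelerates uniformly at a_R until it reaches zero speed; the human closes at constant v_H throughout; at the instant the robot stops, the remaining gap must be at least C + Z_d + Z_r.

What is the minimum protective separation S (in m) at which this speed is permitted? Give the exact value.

stop time T_s = (12/5)/(4/5) = 3.0000 s
robot covers v_R·T_r = 2.4000·0.0600 = 0.1440 m before braking
robot covers 2.4000·3.0000 − ½·0.8000·3.0000² = 3.6000 m while stopping
human over T_r+T_s: 0.0000·(0.0600+3.0000) = 0.0000 m
residual clearance needed = 0.0200+0.0050+0.0150 = 0.0400 m
S_min ≈ 0.1440+3.6000+0.0000+0.0400  ⇒  S_min = 473/125 m

S_min = 473/125 m = 3.7840 m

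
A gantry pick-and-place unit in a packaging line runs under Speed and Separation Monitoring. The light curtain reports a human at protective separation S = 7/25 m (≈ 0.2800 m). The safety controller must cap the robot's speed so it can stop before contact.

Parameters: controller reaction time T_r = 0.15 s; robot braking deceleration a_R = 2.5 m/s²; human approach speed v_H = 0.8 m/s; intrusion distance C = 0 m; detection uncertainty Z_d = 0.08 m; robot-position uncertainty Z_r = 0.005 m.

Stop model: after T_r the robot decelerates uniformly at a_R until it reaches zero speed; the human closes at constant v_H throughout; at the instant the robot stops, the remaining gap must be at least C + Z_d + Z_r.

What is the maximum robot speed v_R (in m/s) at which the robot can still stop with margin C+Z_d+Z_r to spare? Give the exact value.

collect terms ⇒ (1/5)·v_R² + (47/100)·v_R + (-3/40) = 0
  disc = (47/100)² − 4·(1/5)·(-3/40) = 2809/10000 ; √disc = 53/100
  v_R = (−(47/100) + 53/100) / (2·(1/5)) = 3/20 m/s
check:
stop time T_s = (3/20)/(5/2) = 0.0600 s
robot covers v_R·T_r = 0.1500·0.1500 = 0.0225 m before braking
robot under decel: 0.1500²/(2·2.5000) = 0.0045 m
person approaches 0.8000·(0.1500+0.0600) = 0.1680 m
residual clearance needed = 0.0000+0.0800+0.0050 = 0.0850 m
sum ≈ 0.0225+0.0045+0.1680+0.0850 ≈ 0.2800 m = S ✓

v_R_max = 3/20 m/s = 0.1500 m/s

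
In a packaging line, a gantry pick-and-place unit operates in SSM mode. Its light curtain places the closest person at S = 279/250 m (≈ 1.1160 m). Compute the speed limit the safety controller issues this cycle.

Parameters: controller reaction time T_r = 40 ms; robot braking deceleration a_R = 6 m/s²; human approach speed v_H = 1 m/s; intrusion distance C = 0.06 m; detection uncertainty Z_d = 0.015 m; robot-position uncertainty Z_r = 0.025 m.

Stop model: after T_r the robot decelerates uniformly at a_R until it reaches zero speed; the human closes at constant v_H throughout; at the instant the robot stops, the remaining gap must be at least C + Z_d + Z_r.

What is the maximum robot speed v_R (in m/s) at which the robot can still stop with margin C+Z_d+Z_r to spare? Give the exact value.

collect terms ⇒ (1/12)·v_R² + (31/150)·v_R + (-122/125) = 0
  disc = (31/150)² − 4·(1/12)·(-122/125) = 8281/22500 ; √disc = 91/150
  v_R = (−(31/150) + 91/150) / (2·(1/12)) = 12/5 m/s
check:
stop time T_s = (12/5)/6 = 0.4000 s
reaction-phase robot travel = 2.4000·0.0400 = 0.0960 m
robot covers 2.4000·0.4000 − ½·6.0000·0.4000² = 0.4800 m while stopping
human over T_r+T_s: 1.0000·(0.0400+0.4000) = 0.4400 m
residual clearance needed = 0.0600+0.0150+0.0250 = 0.1000 m
sum ≈ 0.0960+0.4800+0.4400+0.1000 ≈ 1.1160 m = S ✓

v_R_max = 12/5 m/s = 2.4000 m/s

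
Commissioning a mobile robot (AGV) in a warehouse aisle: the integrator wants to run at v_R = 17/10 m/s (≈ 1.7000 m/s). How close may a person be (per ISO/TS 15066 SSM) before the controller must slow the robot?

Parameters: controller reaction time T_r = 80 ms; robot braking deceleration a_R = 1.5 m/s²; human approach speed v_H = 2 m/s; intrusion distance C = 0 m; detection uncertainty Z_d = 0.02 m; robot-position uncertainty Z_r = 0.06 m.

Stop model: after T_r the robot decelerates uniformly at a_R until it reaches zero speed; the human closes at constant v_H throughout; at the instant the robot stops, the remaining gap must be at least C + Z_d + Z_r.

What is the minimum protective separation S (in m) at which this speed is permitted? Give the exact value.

S_min = 1803/500 m = 3.6060 m

stop time T_s = (17/10)/(3/2) = 1.1333 s
robot in T_r: 1.7000·0.0800 = 0.1360 m
robot under decel: 1.7000²/(2·1.5000) = 0.9633 m
human closes 2.0000·1.2133 = 2.4267 m
residual clearance needed = 0.0000+0.0200+0.0600 = 0.0800 m
S_min ≈ 0.1360+0.9633+2.4267+0.0800  ⇒  S_min = 1803/500 m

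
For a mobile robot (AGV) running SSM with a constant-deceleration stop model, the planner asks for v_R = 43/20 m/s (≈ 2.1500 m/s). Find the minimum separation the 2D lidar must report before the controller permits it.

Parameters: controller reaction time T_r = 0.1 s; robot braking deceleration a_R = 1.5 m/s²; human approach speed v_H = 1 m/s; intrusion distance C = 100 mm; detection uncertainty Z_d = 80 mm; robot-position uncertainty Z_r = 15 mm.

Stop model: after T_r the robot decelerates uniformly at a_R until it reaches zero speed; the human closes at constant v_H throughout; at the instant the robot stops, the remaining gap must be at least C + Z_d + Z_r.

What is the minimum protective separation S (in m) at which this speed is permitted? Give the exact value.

braking lasts T_s = (43/20)/(3/2) = 1.4333 s
robot in T_r: 2.1500·0.1000 = 0.2150 m
robot under decel: 2.1500²/(2·1.5000) = 1.5408 m
person approaches 1.0000·(0.1000+1.4333) = 1.5333 m
margins: 0.1000+0.0800+0.0150 = 0.1950 m
S_min ≈ 0.2150+1.5408+1.5333+0.1950  ⇒  S_min = 4181/1200 m

S_min = 4181/1200 m = 3.4842 m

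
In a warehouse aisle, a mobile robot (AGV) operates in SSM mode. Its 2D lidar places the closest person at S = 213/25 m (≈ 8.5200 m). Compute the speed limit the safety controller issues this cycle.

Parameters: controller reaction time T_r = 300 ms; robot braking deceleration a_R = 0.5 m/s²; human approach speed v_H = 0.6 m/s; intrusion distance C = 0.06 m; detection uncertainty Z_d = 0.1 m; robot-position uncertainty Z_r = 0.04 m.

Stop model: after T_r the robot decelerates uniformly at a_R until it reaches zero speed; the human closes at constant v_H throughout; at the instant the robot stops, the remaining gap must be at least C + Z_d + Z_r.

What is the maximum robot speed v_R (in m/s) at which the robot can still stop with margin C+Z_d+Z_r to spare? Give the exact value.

v_R_max = 11/5 m/s = 2.2000 m/s

at the boundary: (1)·v² + (3/2)·v + (-407/50) = 0
  disc = (3/2)² − 4·(1)·(-407/50) = 3481/100 ; √disc = 59/10
  v_R = (−(3/2) + 59/10) / (2·(1)) = 11/5 m/s
check:
braking lasts T_s = (11/5)/(1/2) = 4.4000 s
robot in T_r: 2.2000·0.3000 = 0.6600 m
robot covers 2.2000·4.4000 − ½·0.5000·4.4000² = 4.8400 m while stopping
human closes 0.6000·4.7000 = 2.8200 m
margins: 0.0600+0.1000+0.0400 = 0.2000 m
sum ≈ 0.6600+4.8400+2.8200+0.2000 ≈ 8.5200 m = S ✓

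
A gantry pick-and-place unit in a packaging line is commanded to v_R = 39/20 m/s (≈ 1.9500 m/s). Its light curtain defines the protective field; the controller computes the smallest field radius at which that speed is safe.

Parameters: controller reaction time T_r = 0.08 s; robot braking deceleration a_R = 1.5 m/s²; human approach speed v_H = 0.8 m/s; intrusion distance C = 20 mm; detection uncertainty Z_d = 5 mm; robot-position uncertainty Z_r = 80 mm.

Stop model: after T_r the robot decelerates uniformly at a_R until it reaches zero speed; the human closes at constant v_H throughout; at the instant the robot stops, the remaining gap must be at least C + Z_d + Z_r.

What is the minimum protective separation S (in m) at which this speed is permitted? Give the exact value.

braking lasts T_s = (39/20)/(3/2) = 1.3000 s
reaction-phase robot travel = 1.9500·0.0800 = 0.1560 m
braking distance = 1.9500²/(2·1.5000) = 1.2675 m
human over T_r+T_s: 0.8000·(0.0800+1.3000) = 1.1040 m
margins: 0.0200+0.0050+0.0800 = 0.1050 m
S_min ≈ 0.1560+1.2675+1.1040+0.1050  ⇒  S_min = 1053/400 m

S_min = 1053/400 m = 2.6325 m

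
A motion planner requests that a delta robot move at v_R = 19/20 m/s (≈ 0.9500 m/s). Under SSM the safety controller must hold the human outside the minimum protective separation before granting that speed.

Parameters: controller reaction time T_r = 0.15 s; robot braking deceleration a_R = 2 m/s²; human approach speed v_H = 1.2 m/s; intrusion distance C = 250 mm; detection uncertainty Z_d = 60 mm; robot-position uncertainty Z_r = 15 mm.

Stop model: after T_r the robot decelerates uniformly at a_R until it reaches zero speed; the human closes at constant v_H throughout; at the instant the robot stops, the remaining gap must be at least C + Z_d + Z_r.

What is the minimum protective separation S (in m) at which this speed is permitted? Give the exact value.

T_s = v_R/a_R = (19/20)/2 = 0.4750 s
reaction-phase robot travel = 0.9500·0.1500 = 0.1425 m
robot covers 0.9500·0.4750 − ½·2.0000·0.4750² = 0.2256 m while stopping
human over T_r+T_s: 1.2000·(0.1500+0.4750) = 0.7500 m
C+Z_d+Z_r = 0.2500+0.0600+0.0150 = 0.3250 m
S_min ≈ 0.1425+0.2256+0.7500+0.3250  ⇒  S_min = 2309/1600 m

S_min = 2309/1600 m = 1.4431 m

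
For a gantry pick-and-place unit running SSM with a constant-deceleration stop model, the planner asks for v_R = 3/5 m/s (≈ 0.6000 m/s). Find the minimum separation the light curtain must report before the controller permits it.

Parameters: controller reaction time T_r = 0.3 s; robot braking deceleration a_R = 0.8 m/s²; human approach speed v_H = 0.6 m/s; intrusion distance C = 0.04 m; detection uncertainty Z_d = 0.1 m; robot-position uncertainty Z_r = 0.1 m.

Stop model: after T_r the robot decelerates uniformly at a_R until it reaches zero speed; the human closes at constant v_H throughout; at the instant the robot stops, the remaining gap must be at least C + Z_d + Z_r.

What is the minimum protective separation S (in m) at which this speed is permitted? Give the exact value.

braking lasts T_s = (3/5)/(4/5) = 0.7500 s
robot in T_r: 0.6000·0.3000 = 0.1800 m
robot covers 0.6000·0.7500 − ½·0.8000·0.7500² = 0.2250 m while stopping
person approaches 0.6000·(0.3000+0.7500) = 0.6300 m
C+Z_d+Z_r = 0.0400+0.1000+0.1000 = 0.2400 m
S_min ≈ 0.1800+0.2250+0.6300+0.2400  ⇒  S_min = 51/40 m

S_min = 51/40 m = 1.2750 m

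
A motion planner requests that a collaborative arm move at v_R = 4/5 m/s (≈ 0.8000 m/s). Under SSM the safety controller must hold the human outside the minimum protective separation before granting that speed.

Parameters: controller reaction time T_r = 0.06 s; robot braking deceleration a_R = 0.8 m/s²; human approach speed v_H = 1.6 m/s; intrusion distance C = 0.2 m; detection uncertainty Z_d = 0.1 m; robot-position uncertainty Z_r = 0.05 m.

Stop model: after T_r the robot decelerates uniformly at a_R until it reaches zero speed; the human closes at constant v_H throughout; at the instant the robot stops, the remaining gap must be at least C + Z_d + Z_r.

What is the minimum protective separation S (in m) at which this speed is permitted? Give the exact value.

T_s = v_R/a_R = (4/5)/(4/5) = 1.0000 s
robot in T_r: 0.8000·0.0600 = 0.0480 m
robot under decel: 0.8000²/(2·0.8000) = 0.4000 m
person approaches 1.6000·(0.0600+1.0000) = 1.6960 m
C+Z_d+Z_r = 0.2000+0.1000+0.0500 = 0.3500 m
S_min ≈ 0.0480+0.4000+1.6960+0.3500  ⇒  S_min = 1247/500 m

S_min = 1247/500 m = 2.4940 m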